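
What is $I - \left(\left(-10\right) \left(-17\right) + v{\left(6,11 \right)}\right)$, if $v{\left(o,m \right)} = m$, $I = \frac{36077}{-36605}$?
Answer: $- \frac{6661582}{36605} \approx -181.99$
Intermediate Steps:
$I = - \frac{36077}{36605}$ ($I = 36077 \left(- \frac{1}{36605}\right) = - \frac{36077}{36605} \approx -0.98558$)
$I - \left(\left(-10\right) \left(-17\right) + v{\left(6,11 \right)}\right) = - \frac{36077}{36605} - \left(\left(-10\right) \left(-17\right) + 11\right) = - \frac{36077}{36605} - \left(170 + 11\right) = - \frac{36077}{36605} - 181 = - \frac{6661582}{36605}$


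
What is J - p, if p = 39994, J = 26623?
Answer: -13371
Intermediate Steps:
J - p = 26623 - 1*39994 = 26623 - 39994 = -13371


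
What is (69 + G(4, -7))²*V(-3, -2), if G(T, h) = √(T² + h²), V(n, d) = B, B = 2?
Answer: 9652 + 276*√65 ≈ 11877.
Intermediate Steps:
V(n, d) = 2
(69 + G(4, -7))²*V(-3, -2) = (69 + √(4² + (-7)²))²*2 = (69 + √(16 + 49))²*2 = (69 + √65)²*2 = 2*(69 + √65)²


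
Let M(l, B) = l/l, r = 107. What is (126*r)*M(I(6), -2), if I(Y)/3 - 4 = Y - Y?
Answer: 13482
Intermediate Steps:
I(Y) = 12 (I(Y) = 12 + 3*(Y - Y) = 12 + 3*0 = 12 + 0 = 12)
M(l, B) = 1
(126*r)*M(I(6), -2) = (126*107)*1 = 13482*1 = 13482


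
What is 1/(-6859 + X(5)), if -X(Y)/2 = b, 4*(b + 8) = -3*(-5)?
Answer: -2/13701 ≈ -0.00014597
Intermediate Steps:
b = -17/4 (b = -8 + (-3*(-5))/4 = -8 + (¼)*15 = -8 + 15/4 = -17/4 ≈ -4.2500)
X(Y) = 17/2 (X(Y) = -2*(-17/4) = 17/2)
1/(-6859 + X(5)) = 1/(-6859 + 17/2) = 1/(-13701/2) = -2/13701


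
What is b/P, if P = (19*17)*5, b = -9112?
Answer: -536/95 ≈ -5.6421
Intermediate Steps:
P = 1615 (P = 323*5 = 1615)
b/P = -9112/1615 = -9112*1/1615 = -536/95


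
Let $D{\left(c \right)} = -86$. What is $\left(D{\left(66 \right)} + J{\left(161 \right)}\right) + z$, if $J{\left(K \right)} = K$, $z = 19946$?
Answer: $20021$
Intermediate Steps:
$\left(D{\left(66 \right)} + J{\left(161 \right)}\right) + z = \left(-86 + 161\right) + 19946 = 75 + 19946 = 20021$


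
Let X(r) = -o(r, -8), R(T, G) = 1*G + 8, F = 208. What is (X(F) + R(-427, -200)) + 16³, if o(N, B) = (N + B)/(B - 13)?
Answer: 82184/21 ≈ 3913.5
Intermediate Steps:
R(T, G) = 8 + G (R(T, G) = G + 8 = 8 + G)
o(N, B) = (B + N)/(-13 + B)
X(r) = -8/21 + r/21 (X(r) = -(-8 + r)/(-13 - 8) = -(-8 + r)/(-21) = -(-1)*(-8 + r)/21 = -(8/21 - r/21) = -8/21 + r/21)
(X(F) + R(-427, -200)) + 16³ = ((-8/21 + (1/21)*208) + (8 - 200)) + 16³ = ((-8/21 + 208/21) - 192) + 4096 = (200/21 - 192) + 4096 = -3832/21 + 4096 = 82184/21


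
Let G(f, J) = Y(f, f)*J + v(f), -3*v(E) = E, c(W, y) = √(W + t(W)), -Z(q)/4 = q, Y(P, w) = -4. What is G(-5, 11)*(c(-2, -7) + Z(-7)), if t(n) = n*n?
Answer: -3556/3 - 127*√2/3 ≈ -1245.2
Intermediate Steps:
t(n) = n²
Z(q) = -4*q
c(W, y) = √(W + W²)
v(E) = -E/3
G(f, J) = -4*J - f/3
G(-5, 11)*(c(-2, -7) + Z(-7)) = (-4*11 - ⅓*(-5))*(√(-2*(1 - 2)) - 4*(-7)) = (-44 + 5/3)*(√(-2*(-1)) + 28) = -127*(√2 + 28)/3 = -127*(28 + √2)/3 = -3556/3 - 127*√2/3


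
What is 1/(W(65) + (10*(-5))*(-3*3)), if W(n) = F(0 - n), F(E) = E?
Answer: 1/385 ≈ 0.0025974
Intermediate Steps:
W(n) = -n (W(n) = 0 - n = -n)
1/(W(65) + (10*(-5))*(-3*3)) = 1/(-1*65 + (10*(-5))*(-3*3)) = 1/(-65 - 50*(-9)) = 1/(-65 + 450) = 1/385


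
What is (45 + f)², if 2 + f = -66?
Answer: 529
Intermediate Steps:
f = -68 (f = -2 - 66 = -68)
(45 + f)² = (45 - 68)² = (-23)² = 529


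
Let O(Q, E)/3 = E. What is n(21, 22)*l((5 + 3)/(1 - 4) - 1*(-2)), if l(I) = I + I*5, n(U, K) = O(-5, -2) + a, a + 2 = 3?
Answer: 20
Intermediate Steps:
O(Q, E) = 3*E
a = 1 (a = -2 + 3 = 1)
n(U, K) = -5 (n(U, K) = 3*(-2) + 1 = -6 + 1 = -5)
l(I) = 6*I (l(I) = I + 5*I = 6*I)
n(21, 22)*l((5 + 3)/(1 - 4) - 1*(-2)) = -30*((5 + 3)/(1 - 4) - 1*(-2)) = -30*(8/(-3) + 2) = -30*(8*(-⅓) + 2) = -30*(-8/3 + 2) = -30*(-2)/3 = -5*(-4) = 20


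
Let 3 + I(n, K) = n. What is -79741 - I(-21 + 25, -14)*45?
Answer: -79786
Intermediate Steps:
I(n, K) = -3 + n
-79741 - I(-21 + 25, -14)*45 = -79741 - (-3 + (-21 + 25))*45 = -79741 - (-3 + 4)*45 = -79741 - 1*1*45 = -79741 - 1*45 = -79741 - 45 = -79786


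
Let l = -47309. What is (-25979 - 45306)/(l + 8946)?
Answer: 71285/38363 ≈ 1.8582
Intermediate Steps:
(-25979 - 45306)/(l + 8946) = (-25979 - 45306)/(-47309 + 8946) = -71285/(-38363) = -71285*(-1/38363) = 71285/38363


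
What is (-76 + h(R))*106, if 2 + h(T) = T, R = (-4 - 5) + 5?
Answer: -8692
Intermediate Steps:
R = -4 (R = -9 + 5 = -4)
h(T) = -2 + T
(-76 + h(R))*106 = (-76 + (-2 - 4))*106 = (-76 - 6)*106 = -82*106 = -8692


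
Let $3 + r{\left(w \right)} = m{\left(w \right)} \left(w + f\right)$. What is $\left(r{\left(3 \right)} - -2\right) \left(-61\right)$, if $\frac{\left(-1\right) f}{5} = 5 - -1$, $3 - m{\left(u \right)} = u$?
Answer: $61$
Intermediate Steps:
$m{\left(u \right)} = 3 - u$
$f = -30$ ($f = - 5 \left(5 - -1\right) = - 5 \left(5 + 1\right) = \left(-5\right) 6 = -30$)
$r{\left(w \right)} = -3 + \left(-30 + w\right) \left(3 - w\right)$ ($r{\left(w \right)} = -3 + \left(3 - w\right) \left(w - 30\right) = -3 + \left(3 - w\right) \left(-30 + w\right) = -3 + \left(-30 + w\right) \left(3 - w\right)$)
$\left(r{\left(3 \right)} - -2\right) \left(-61\right) = \left(\left(-93 - 3^{2} + 33 \cdot 3\right) - -2\right) \left(-61\right) = \left(\left(-93 - 9 + 99\right) + \left(6 - 4\right)\right) \left(-61\right) = \left(\left(-93 - 9 + 99\right) + 2\right) \left(-61\right) = \left(-3 + 2\right) \left(-61\right) = \left(-1\right) \left(-61\right) = 61$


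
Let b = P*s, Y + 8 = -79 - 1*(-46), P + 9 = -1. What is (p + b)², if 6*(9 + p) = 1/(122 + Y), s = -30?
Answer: 20001596329/236196 ≈ 84682.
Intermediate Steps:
P = -10 (P = -9 - 1 = -10)
Y = -41 (Y = -8 + (-79 - 1*(-46)) = -8 + (-79 + 46) = -8 - 33 = -41)
p = -4373/486 (p = -9 + 1/(6*(122 - 41)) = -9 + (⅙)/81 = -9 + (⅙)*(1/81) = -9 + 1/486 = -4373/486 ≈ -8.9979)
b = 300 (b = -10*(-30) = 300)
(p + b)² = (-4373/486 + 300)² = (141427/486)² = 20001596329/236196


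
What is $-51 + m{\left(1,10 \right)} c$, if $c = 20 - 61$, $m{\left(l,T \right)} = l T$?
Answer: $-461$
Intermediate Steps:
$m{\left(l,T \right)} = T l$
$c = -41$ ($c = 20 - 61 = -41$)
$-51 + m{\left(1,10 \right)} c = -51 + 10 \cdot 1 \left(-41\right) = -51 + 10 \left(-41\right) = -51 - 410 = -461$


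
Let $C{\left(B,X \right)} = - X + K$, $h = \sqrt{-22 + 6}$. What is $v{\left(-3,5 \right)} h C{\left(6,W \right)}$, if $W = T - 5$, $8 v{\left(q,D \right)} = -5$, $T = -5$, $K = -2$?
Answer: $- 20 i \approx - 20.0 i$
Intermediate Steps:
$v{\left(q,D \right)} = - \frac{5}{8}$ ($v{\left(q,D \right)} = \frac{1}{8} \left(-5\right) = - \frac{5}{8}$)
$h = 4 i$ ($h = \sqrt{-16} = 4 i \approx 4.0 i$)
$W = -10$ ($W = -5 - 5 = -10$)
$C{\left(B,X \right)} = -2 - X$ ($C{\left(B,X \right)} = - X - 2 = -2 - X$)
$v{\left(-3,5 \right)} h C{\left(6,W \right)} = - \frac{5 \cdot 4 i}{8} \left(-2 - -10\right) = - \frac{5 i}{2} \left(-2 + 10\right) = - \frac{5 i}{2} \cdot 8 = - 20 i$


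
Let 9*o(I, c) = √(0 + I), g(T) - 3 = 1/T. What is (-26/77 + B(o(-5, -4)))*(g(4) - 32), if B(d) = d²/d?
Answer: 1495/154 - 115*I*√5/36 ≈ 9.7078 - 7.143*I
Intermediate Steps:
g(T) = 3 + 1/T
o(I, c) = √I/9 (o(I, c) = √(0 + I)/9 = √I/9)
B(d) = d
(-26/77 + B(o(-5, -4)))*(g(4) - 32) = (-26/77 + √(-5)/9)*((3 + 1/4) - 32) = (-26*1/77 + (I*√5)/9)*((3 + ¼) - 32) = (-26/77 + I*√5/9)*(13/4 - 32) = (-26/77 + I*√5/9)*(-115/4) = 1495/154 - 115*I*√5/36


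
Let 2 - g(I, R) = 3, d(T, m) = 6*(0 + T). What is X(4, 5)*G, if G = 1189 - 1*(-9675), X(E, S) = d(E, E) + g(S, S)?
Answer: 249872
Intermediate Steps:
d(T, m) = 6*T
g(I, R) = -1 (g(I, R) = 2 - 1*3 = 2 - 3 = -1)
X(E, S) = -1 + 6*E (X(E, S) = 6*E - 1 = -1 + 6*E)
G = 10864 (G = 1189 + 9675 = 10864)
X(4, 5)*G = (-1 + 6*4)*10864 = (-1 + 24)*10864 = 23*10864 = 249872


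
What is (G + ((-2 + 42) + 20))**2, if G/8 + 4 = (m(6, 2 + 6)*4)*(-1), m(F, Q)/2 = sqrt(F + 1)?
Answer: 29456 - 3584*sqrt(7) ≈ 19974.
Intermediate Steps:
m(F, Q) = 2*sqrt(1 + F) (m(F, Q) = 2*sqrt(F + 1) = 2*sqrt(1 + F))
G = -32 - 64*sqrt(7) (G = -32 + 8*(((2*sqrt(1 + 6))*4)*(-1)) = -32 + 8*(((2*sqrt(7))*4)*(-1)) = -32 + 8*((8*sqrt(7))*(-1)) = -32 + 8*(-8*sqrt(7)) = -32 - 64*sqrt(7) ≈ -201.33)
(G + ((-2 + 42) + 20))**2 = ((-32 - 64*sqrt(7)) + ((-2 + 42) + 20))**2 = ((-32 - 64*sqrt(7)) + (40 + 20))**2 = ((-32 - 64*sqrt(7)) + 60)**2 = (28 - 64*sqrt(7))**2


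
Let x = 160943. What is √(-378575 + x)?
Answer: 4*I*√13602 ≈ 466.51*I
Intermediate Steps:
√(-378575 + x) = √(-378575 + 160943) = √(-217632) = 4*I*√13602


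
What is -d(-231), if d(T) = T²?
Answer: -53361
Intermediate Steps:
-d(-231) = -1*(-231)² = -1*53361 = -53361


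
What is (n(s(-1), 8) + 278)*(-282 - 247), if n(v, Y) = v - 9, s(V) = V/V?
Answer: -142830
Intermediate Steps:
s(V) = 1
n(v, Y) = -9 + v
(n(s(-1), 8) + 278)*(-282 - 247) = ((-9 + 1) + 278)*(-282 - 247) = (-8 + 278)*(-529) = 270*(-529) = -142830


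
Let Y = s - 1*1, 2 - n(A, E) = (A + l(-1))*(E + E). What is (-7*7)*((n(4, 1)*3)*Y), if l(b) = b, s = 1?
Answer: 0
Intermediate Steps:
n(A, E) = 2 - 2*E*(-1 + A) (n(A, E) = 2 - (A - 1)*(E + E) = 2 - (-1 + A)*2*E = 2 - 2*E*(-1 + A))
Y = 0 (Y = 1 - 1*1 = 1 - 1 = 0)
(-7*7)*((n(4, 1)*3)*Y) = (-7*7)*(((2 + 2*1 - 2*4*1)*3)*0) = -49*(2 + 2 - 8)*3*0 = -49*(-4*3)*0 = -(-588)*0 = -49*0 = 0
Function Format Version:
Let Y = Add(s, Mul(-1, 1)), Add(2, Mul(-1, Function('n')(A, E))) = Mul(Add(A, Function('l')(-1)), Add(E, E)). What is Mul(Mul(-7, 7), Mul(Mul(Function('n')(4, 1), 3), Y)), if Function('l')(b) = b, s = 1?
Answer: 0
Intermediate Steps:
Function('n')(A, E) = Add(2, Mul(-2, E, Add(-1, A))) (Function('n')(A, E) = Add(2, Mul(-1, Mul(Add(A, -1), Add(E, E)))) = Add(2, Mul(-1, Mul(Add(-1, A), Mul(2, E)))) = Add(2, Mul(-1, Mul(2, E, Add(-1, A)))) = Add(2, Mul(-2, E, Add(-1, A))))
Y = 0 (Y = Add(1, Mul(-1, 1)) = Add(1, -1) = 0)
Mul(Mul(-7, 7), Mul(Mul(Function('n')(4, 1), 3), Y)) = Mul(Mul(-7, 7), Mul(Mul(Add(2, Mul(2, 1), Mul(-2, 4, 1)), 3), 0)) = Mul(-49, Mul(Mul(Add(2, 2, -8), 3), 0)) = Mul(-49, Mul(Mul(-4, 3), 0)) = Mul(-49, Mul(-12, 0)) = Mul(-49, 0) = 0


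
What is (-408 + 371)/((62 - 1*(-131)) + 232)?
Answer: -37/425 ≈ -0.087059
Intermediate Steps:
(-408 + 371)/((62 - 1*(-131)) + 232) = -37/((62 + 131) + 232) = -37/(193 + 232) = -37/425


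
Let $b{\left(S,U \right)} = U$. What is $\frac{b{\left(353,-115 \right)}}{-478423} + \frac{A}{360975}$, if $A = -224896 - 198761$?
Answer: $- \frac{2936894794}{2502880325} \approx -1.1734$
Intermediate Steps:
$A = -423657$
$\frac{b{\left(353,-115 \right)}}{-478423} + \frac{A}{360975} = - \frac{115}{-478423} - \frac{423657}{360975} = \left(-115\right) \left(- \frac{1}{478423}\right) - \frac{141219}{120325} = \frac{5}{20801} - \frac{141219}{120325} = - \frac{2936894794}{2502880325}$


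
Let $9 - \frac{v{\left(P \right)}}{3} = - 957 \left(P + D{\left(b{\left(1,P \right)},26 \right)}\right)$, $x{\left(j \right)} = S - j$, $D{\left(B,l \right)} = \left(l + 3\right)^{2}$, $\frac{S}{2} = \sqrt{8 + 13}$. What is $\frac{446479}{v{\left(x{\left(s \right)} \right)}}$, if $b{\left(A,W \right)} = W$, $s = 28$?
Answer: $\frac{2757007825}{14411544552} - \frac{142426801 \sqrt{21}}{302642435592} \approx 0.18915$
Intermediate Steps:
$S = 2 \sqrt{21}$ ($S = 2 \sqrt{8 + 13} = 2 \sqrt{21} \approx 9.1651$)
$D{\left(B,l \right)} = \left(3 + l\right)^{2}$
$x{\left(j \right)} = - j + 2 \sqrt{21}$ ($x{\left(j \right)} = 2 \sqrt{21} - j = - j + 2 \sqrt{21}$)
$v{\left(P \right)} = 2414538 + 2871 P$ ($v{\left(P \right)} = 27 - 3 \left(- 957 \left(P + \left(3 + 26\right)^{2}\right)\right) = 27 - 3 \left(- 957 \left(P + 29^{2}\right)\right) = 27 - 3 \left(- 957 \left(P + 841\right)\right) = 27 - 3 \left(- 957 \left(841 + P\right)\right) = 27 - 3 \left(-804837 - 957 P\right) = 27 + \left(2414511 + 2871 P\right) = 2414538 + 2871 P$)
$\frac{446479}{v{\left(x{\left(s \right)} \right)}} = \frac{446479}{2414538 + 2871 \left(\left(-1\right) 28 + 2 \sqrt{21}\right)} = \frac{446479}{2414538 + 2871 \left(-28 + 2 \sqrt{21}\right)} = \frac{446479}{2414538 - \left(80388 - 5742 \sqrt{21}\right)} = \frac{446479}{2334150 + 5742 \sqrt{21}}$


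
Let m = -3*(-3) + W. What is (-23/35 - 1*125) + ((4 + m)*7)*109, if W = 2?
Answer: 396177/35 ≈ 11319.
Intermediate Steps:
m = 11 (m = -3*(-3) + 2 = 9 + 2 = 11)
(-23/35 - 1*125) + ((4 + m)*7)*109 = (-23/35 - 1*125) + ((4 + 11)*7)*109 = (-23*1/35 - 125) + (15*7)*109 = (-23/35 - 125) + 105*109 = -4398/35 + 11445 = 396177/35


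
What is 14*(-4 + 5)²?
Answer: 14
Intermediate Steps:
14*(-4 + 5)² = 14*1² = 14*1 = 14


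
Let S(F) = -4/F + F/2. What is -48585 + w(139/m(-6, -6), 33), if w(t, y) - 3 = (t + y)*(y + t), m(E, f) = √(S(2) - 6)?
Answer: -351772/7 - 9174*I*√7/7 ≈ -50253.0 - 3467.4*I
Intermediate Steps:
S(F) = F/2 - 4/F (S(F) = -4/F + F*(½) = -4/F + F/2 = F/2 - 4/F)
m(E, f) = I*√7 (m(E, f) = √(((½)*2 - 4/2) - 6) = √((1 - 4*½) - 6) = √((1 - 2) - 6) = √(-1 - 6) = √(-7) = I*√7)
w(t, y) = 3 + (t + y)² (w(t, y) = 3 + (t + y)*(y + t) = 3 + (t + y)*(t + y) = 3 + (t + y)²)
-48585 + w(139/m(-6, -6), 33) = -48585 + (3 + (139/((I*√7)) + 33)²) = -48585 + (3 + (139*(-I*√7/7) + 33)²) = -48585 + (3 + (-139*I*√7/7 + 33)²) = -48585 + (3 + (33 - 139*I*√7/7)²) = -48582 + (33 - 139*I*√7/7)²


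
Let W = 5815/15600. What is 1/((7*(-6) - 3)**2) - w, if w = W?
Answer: -156797/421200 ≈ -0.37226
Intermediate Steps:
W = 1163/3120 (W = 5815*(1/15600) = 1163/3120 ≈ 0.37276)
w = 1163/3120 ≈ 0.37276
1/((7*(-6) - 3)**2) - w = 1/((7*(-6) - 3)**2) - 1*1163/3120 = 1/((-42 - 3)**2) - 1163/3120 = 1/((-45)**2) - 1163/3120 = 1/2025 - 1163/3120 = -156797/421200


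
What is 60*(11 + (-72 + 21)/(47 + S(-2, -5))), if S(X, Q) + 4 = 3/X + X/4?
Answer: 24000/41 ≈ 585.37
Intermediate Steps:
S(X, Q) = -4 + 3/X + X/4 (S(X, Q) = -4 + (3/X + X/4) = -4 + 3/X + X/4)
60*(11 + (-72 + 21)/(47 + S(-2, -5))) = 60*(11 + (-72 + 21)/(47 + (-4 + 3/(-2) + (¼)*(-2)))) = 60*(11 - 51/(47 + (-4 + 3*(-½) - ½))) = 60*(11 - 51/(47 + (-4 - 3/2 - ½))) = 60*(11 - 51/(47 - 6)) = 60*(11 - 51/41) = 60*(400/41) = 24000/41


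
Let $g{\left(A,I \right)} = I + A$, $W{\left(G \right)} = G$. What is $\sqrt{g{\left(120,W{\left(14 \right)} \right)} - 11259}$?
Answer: $5 i \sqrt{445} \approx 105.48 i$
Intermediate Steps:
$g{\left(A,I \right)} = A + I$
$\sqrt{g{\left(120,W{\left(14 \right)} \right)} - 11259} = \sqrt{\left(120 + 14\right) - 11259} = \sqrt{134 - 11259} = \sqrt{-11125} = 5 i \sqrt{445}$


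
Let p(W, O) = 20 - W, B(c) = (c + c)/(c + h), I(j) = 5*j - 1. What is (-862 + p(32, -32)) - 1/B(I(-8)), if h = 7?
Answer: -35851/41 ≈ -874.42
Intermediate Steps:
I(j) = -1 + 5*j
B(c) = 2*c/(7 + c) (B(c) = (c + c)/(c + 7) = (2*c)/(7 + c) = 2*c/(7 + c))
(-862 + p(32, -32)) - 1/B(I(-8)) = (-862 + (20 - 1*32)) - 1/(2*(-1 + 5*(-8))/(7 + (-1 + 5*(-8)))) = (-862 + (20 - 32)) - 1/(2*(-1 - 40)/(7 + (-1 - 40))) = (-862 - 12) - 1/(2*(-41)/(7 - 41)) = -874 - 1/(2*(-41)/(-34)) = -874 - 1/(2*(-41)*(-1/34)) = -874 - 1/41/17 = -874 - 1*17/41 = -874 - 17/41 = -35851/41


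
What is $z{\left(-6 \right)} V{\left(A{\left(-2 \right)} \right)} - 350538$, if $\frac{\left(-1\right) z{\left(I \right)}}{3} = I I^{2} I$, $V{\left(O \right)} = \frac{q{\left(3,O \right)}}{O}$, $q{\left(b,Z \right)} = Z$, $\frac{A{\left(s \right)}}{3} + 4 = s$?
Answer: $-354426$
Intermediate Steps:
$A{\left(s \right)} = -12 + 3 s$
$V{\left(O \right)} = 1$ ($V{\left(O \right)} = \frac{O}{O} = 1$)
$z{\left(I \right)} = - 3 I^{4}$ ($z{\left(I \right)} = - 3 I I^{2} I = - 3 I^{3} I = - 3 I^{4}$)
$z{\left(-6 \right)} V{\left(A{\left(-2 \right)} \right)} - 350538 = - 3 \left(-6\right)^{4} \cdot 1 - 350538 = \left(-3\right) 1296 \cdot 1 - 350538 = \left(-3888\right) 1 - 350538 = -3888 - 350538 = -354426$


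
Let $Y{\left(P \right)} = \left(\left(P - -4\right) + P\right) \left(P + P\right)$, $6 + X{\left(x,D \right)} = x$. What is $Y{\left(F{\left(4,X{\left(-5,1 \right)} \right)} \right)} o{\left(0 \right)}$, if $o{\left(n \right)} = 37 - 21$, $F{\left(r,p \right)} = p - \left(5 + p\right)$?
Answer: $960$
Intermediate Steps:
$X{\left(x,D \right)} = -6 + x$
$F{\left(r,p \right)} = -5$
$Y{\left(P \right)} = 2 P \left(4 + 2 P\right)$ ($Y{\left(P \right)} = \left(\left(P + 4\right) + P\right) 2 P = \left(\left(4 + P\right) + P\right) 2 P = \left(4 + 2 P\right) 2 P = 2 P \left(4 + 2 P\right)$)
$o{\left(n \right)} = 16$ ($o{\left(n \right)} = 37 - 21 = 16$)
$Y{\left(F{\left(4,X{\left(-5,1 \right)} \right)} \right)} o{\left(0 \right)} = 4 \left(-5\right) \left(2 - 5\right) 16 = 4 \left(-5\right) \left(-3\right) 16 = 60 \cdot 16 = 960$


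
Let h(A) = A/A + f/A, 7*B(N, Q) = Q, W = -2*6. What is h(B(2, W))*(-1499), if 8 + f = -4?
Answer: -11992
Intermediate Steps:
W = -12
f = -12 (f = -8 - 4 = -12)
B(N, Q) = Q/7
h(A) = 1 - 12/A (h(A) = A/A - 12/A = 1 - 12/A)
h(B(2, W))*(-1499) = ((-12 + (1/7)*(-12))/(((1/7)*(-12))))*(-1499) = ((-12 - 12/7)/(-12/7))*(-1499) = -7/12*(-96/7)*(-1499) = 8*(-1499) = -11992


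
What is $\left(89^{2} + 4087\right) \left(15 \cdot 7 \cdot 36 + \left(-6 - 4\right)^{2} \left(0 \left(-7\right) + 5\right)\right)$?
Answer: $51394240$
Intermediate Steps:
$\left(89^{2} + 4087\right) \left(15 \cdot 7 \cdot 36 + \left(-6 - 4\right)^{2} \left(0 \left(-7\right) + 5\right)\right) = \left(7921 + 4087\right) \left(105 \cdot 36 + \left(-10\right)^{2} \left(0 + 5\right)\right) = 12008 \left(3780 + 100 \cdot 5\right) = 12008 \left(3780 + 500\right) = 12008 \cdot 4280 = 51394240$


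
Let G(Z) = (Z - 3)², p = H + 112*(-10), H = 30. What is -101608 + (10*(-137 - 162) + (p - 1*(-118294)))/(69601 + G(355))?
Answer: -19661541826/193505 ≈ -1.0161e+5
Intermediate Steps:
p = -1090 (p = 30 + 112*(-10) = 30 - 1120 = -1090)
G(Z) = (-3 + Z)²
-101608 + (10*(-137 - 162) + (p - 1*(-118294)))/(69601 + G(355)) = -101608 + (10*(-137 - 162) + (-1090 - 1*(-118294)))/(69601 + (-3 + 355)²) = -101608 + (10*(-299) + (-1090 + 118294))/(69601 + 352²) = -101608 + (-2990 + 117204)/(69601 + 123904) = -101608 + 114214/193505 = -19661541826/193505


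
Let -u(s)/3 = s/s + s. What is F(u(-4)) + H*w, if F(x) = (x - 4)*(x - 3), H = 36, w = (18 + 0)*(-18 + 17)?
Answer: -618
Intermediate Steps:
w = -18 (w = 18*(-1) = -18)
u(s) = -3 - 3*s (u(s) = -3*(s/s + s) = -3*(1 + s) = -3 - 3*s)
F(x) = (-4 + x)*(-3 + x)
F(u(-4)) + H*w = (12 + (-3 - 3*(-4))**2 - 7*(-3 - 3*(-4))) + 36*(-18) = (12 + (-3 + 12)**2 - 7*(-3 + 12)) - 648 = (12 + 9**2 - 7*9) - 648 = (12 + 81 - 63) - 648 = 30 - 648 = -618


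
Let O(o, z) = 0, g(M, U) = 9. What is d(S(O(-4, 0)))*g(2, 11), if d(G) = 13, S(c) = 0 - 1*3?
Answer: 117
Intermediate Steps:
S(c) = -3 (S(c) = 0 - 3 = -3)
d(S(O(-4, 0)))*g(2, 11) = 13*9 = 117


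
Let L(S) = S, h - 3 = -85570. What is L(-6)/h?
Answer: 6/85567 ≈ 7.0120e-5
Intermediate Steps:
h = -85567 (h = 3 - 85570 = -85567)
L(-6)/h = -6/(-85567) = -6*(-1/85567) = 6/85567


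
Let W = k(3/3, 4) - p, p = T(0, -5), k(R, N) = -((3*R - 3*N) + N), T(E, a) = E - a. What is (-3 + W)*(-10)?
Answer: 30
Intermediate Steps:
k(R, N) = -3*R + 2*N (k(R, N) = -((-3*N + 3*R) + N) = -(-2*N + 3*R) = -3*R + 2*N)
p = 5 (p = 0 - 1*(-5) = 0 + 5 = 5)
W = 0 (W = (-9/3 + 2*4) - 1*5 = (-9/3 + 8) - 5 = (-3*1 + 8) - 5 = (-3 + 8) - 5 = 5 - 5 = 0)
(-3 + W)*(-10) = (-3 + 0)*(-10) = -3*(-10) = 30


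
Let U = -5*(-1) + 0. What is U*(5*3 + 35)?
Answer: 250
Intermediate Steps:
U = 5 (U = 5 + 0 = 5)
U*(5*3 + 35) = 5*(5*3 + 35) = 5*(15 + 35) = 5*50 = 250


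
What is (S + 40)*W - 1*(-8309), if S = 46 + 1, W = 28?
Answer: 10745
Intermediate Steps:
S = 47
(S + 40)*W - 1*(-8309) = (47 + 40)*28 - 1*(-8309) = 87*28 + 8309 = 2436 + 8309 = 10745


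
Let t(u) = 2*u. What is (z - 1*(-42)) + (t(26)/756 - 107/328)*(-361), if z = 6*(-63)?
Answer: -15068113/61992 ≈ -243.07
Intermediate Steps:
z = -378
(z - 1*(-42)) + (t(26)/756 - 107/328)*(-361) = (-378 - 1*(-42)) + ((2*26)/756 - 107/328)*(-361) = (-378 + 42) + (52*(1/756) - 107*1/328)*(-361) = -336 + (13/189 - 107/328)*(-361) = -336 - 15959/61992*(-361) = -336 + 5761199/61992 = -15068113/61992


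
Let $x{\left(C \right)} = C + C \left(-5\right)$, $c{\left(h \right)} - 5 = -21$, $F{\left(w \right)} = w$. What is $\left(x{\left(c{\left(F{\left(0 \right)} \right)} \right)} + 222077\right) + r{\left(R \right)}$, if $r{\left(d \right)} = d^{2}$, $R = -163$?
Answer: $248710$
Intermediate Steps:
$c{\left(h \right)} = -16$ ($c{\left(h \right)} = 5 - 21 = -16$)
$x{\left(C \right)} = - 4 C$ ($x{\left(C \right)} = C - 5 C = - 4 C$)
$\left(x{\left(c{\left(F{\left(0 \right)} \right)} \right)} + 222077\right) + r{\left(R \right)} = \left(\left(-4\right) \left(-16\right) + 222077\right) + \left(-163\right)^{2} = \left(64 + 222077\right) + 26569 = 222141 + 26569 = 248710$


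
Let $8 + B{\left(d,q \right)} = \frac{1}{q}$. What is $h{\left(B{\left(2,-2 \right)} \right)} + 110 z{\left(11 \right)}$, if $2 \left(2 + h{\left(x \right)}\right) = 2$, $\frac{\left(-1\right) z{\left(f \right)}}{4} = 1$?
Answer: $-441$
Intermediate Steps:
$z{\left(f \right)} = -4$ ($z{\left(f \right)} = \left(-4\right) 1 = -4$)
$B{\left(d,q \right)} = -8 + \frac{1}{q}$
$h{\left(x \right)} = -1$ ($h{\left(x \right)} = -2 + \frac{1}{2} \cdot 2 = -2 + 1 = -1$)
$h{\left(B{\left(2,-2 \right)} \right)} + 110 z{\left(11 \right)} = -1 + 110 \left(-4\right) = -1 - 440 = -441$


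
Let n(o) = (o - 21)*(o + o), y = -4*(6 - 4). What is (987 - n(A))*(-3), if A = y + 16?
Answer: -3585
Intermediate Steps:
y = -8 (y = -4*2 = -8)
A = 8 (A = -8 + 16 = 8)
n(o) = 2*o*(-21 + o) (n(o) = (-21 + o)*(2*o) = 2*o*(-21 + o))
(987 - n(A))*(-3) = (987 - 2*8*(-21 + 8))*(-3) = (987 - 2*8*(-13))*(-3) = (987 - 1*(-208))*(-3) = (987 + 208)*(-3) = 1195*(-3) = -3585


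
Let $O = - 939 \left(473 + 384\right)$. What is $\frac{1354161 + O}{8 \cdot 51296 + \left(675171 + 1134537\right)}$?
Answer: $\frac{274719}{1110038} \approx 0.24749$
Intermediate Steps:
$O = -804723$ ($O = \left(-939\right) 857 = -804723$)
$\frac{1354161 + O}{8 \cdot 51296 + \left(675171 + 1134537\right)} = \frac{1354161 - 804723}{8 \cdot 51296 + \left(675171 + 1134537\right)} = \frac{549438}{410368 + 1809708} = \frac{549438}{2220076} = 549438 \cdot \frac{1}{2220076} = \frac{274719}{1110038}$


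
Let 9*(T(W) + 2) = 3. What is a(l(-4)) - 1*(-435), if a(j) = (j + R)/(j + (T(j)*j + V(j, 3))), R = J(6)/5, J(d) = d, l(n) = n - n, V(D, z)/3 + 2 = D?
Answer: 2174/5 ≈ 434.80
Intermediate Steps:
V(D, z) = -6 + 3*D
T(W) = -5/3 (T(W) = -2 + (⅑)*3 = -2 + ⅓ = -5/3)
l(n) = 0
R = 6/5 ≈ 1.2000
a(j) = (6/5 + j)/(-6 + 7*j/3) (a(j) = (j + 6/5)/(j + (-5*j/3 + (-6 + 3*j))) = (6/5 + j)/(j + (-6 + 4*j/3)) = (6/5 + j)/(-6 + 7*j/3))
a(l(-4)) - 1*(-435) = 3*(6 + 5*0)/(5*(-18 + 7*0)) - 1*(-435) = 3*(6 + 0)/(5*(-18 + 0)) + 435 = (⅗)*6/(-18) + 435 = (⅗)*(-1/18)*6 + 435 = -⅕ + 435 = 2174/5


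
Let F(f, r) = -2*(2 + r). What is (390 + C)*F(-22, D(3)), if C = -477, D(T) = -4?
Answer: -348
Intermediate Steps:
F(f, r) = -4 - 2*r
(390 + C)*F(-22, D(3)) = (390 - 477)*(-4 - 2*(-4)) = -87*(-4 + 8) = -87*4 = -348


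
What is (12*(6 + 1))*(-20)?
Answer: -1680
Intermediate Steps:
(12*(6 + 1))*(-20) = (12*7)*(-20) = 84*(-20) = -1680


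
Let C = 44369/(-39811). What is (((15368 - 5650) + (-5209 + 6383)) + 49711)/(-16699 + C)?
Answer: -804222011/221616086 ≈ -3.6289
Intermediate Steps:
C = -44369/39811 (C = 44369*(-1/39811) = -44369/39811 ≈ -1.1145)
(((15368 - 5650) + (-5209 + 6383)) + 49711)/(-16699 + C) = (((15368 - 5650) + (-5209 + 6383)) + 49711)/(-16699 - 44369/39811) = ((9718 + 1174) + 49711)/(-664848258/39811) = (10892 + 49711)*(-39811/664848258) = 60603*(-39811/664848258) = -804222011/221616086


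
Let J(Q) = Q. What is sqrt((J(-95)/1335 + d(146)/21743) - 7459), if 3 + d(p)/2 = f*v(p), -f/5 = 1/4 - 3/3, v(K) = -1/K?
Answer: I*sqrt(5358607315521436446873)/847585626 ≈ 86.366*I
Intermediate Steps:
f = 15/4 (f = -5*(1/4 - 3/3) = -5*(1*(1/4) - 3*1/3) = -5*(1/4 - 1) = -5*(-3/4) = 15/4 ≈ 3.7500)
d(p) = -6 - 15/(2*p) (d(p) = -6 + 2*(15*(-1/p)/4) = -6 + 2*(-15/(4*p)) = -6 - 15/(2*p))
sqrt((J(-95)/1335 + d(146)/21743) - 7459) = sqrt((-95/1335 + (-6 - 15/2/146)/21743) - 7459) = sqrt((-95*1/1335 + (-6 - 15/2*1/146)*(1/21743)) - 7459) = sqrt((-19/267 + (-6 - 15/292)*(1/21743)) - 7459) = sqrt((-19/267 - 1767/292*1/21743) - 7459) = sqrt((-19/267 - 1767/6348956) - 7459) = sqrt(-121101953/1695171252 - 7459) = sqrt(-12644403470621/1695171252) = I*sqrt(5358607315521436446873)/847585626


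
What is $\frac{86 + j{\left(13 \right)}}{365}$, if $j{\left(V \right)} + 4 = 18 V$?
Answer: $\frac{316}{365} \approx 0.86575$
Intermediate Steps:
$j{\left(V \right)} = -4 + 18 V$
$\frac{86 + j{\left(13 \right)}}{365} = \frac{86 + \left(-4 + 18 \cdot 13\right)}{365} = \frac{86 + \left(-4 + 234\right)}{365} = \frac{86 + 230}{365} = \frac{1}{365} \cdot 316 = \frac{316}{365}$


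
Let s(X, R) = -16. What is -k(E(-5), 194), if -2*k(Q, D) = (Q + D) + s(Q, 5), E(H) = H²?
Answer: 203/2 ≈ 101.50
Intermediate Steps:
k(Q, D) = 8 - D/2 - Q/2 (k(Q, D) = -((Q + D) - 16)/2 = -((D + Q) - 16)/2 = -(-16 + D + Q)/2 = 8 - D/2 - Q/2)
-k(E(-5), 194) = -(8 - ½*194 - ½*(-5)²) = -(8 - 97 - ½*25) = -(8 - 97 - 25/2) = -1*(-203/2) = 203/2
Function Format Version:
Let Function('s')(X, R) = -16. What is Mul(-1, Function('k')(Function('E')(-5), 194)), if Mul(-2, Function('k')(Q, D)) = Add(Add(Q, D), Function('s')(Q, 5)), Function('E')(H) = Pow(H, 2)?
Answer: Rational(203, 2) ≈ 101.50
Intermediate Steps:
Function('k')(Q, D) = Add(8, Mul(Rational(-1, 2), D), Mul(Rational(-1, 2), Q)) (Function('k')(Q, D) = Mul(Rational(-1, 2), Add(Add(Q, D), -16)) = Mul(Rational(-1, 2), Add(Add(D, Q), -16)) = Mul(Rational(-1, 2), Add(-16, D, Q)) = Add(8, Mul(Rational(-1, 2), D), Mul(Rational(-1, 2), Q)))
Mul(-1, Function('k')(Function('E')(-5), 194)) = Mul(-1, Add(8, Mul(Rational(-1, 2), 194), Mul(Rational(-1, 2), Pow(-5, 2)))) = Mul(-1, Add(8, -97, Mul(Rational(-1, 2), 25))) = Mul(-1, Add(8, -97, Rational(-25, 2))) = Mul(-1, Rational(-203, 2)) = Rational(203, 2)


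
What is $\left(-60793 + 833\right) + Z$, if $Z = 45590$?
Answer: $-14370$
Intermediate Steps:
$\left(-60793 + 833\right) + Z = \left(-60793 + 833\right) + 45590 = -59960 + 45590 = -14370$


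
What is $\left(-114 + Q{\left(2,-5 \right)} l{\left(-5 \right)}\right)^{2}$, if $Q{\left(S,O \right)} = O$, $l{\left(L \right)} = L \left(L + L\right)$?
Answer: $132496$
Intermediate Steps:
$l{\left(L \right)} = 2 L^{2}$ ($l{\left(L \right)} = L 2 L = 2 L^{2}$)
$\left(-114 + Q{\left(2,-5 \right)} l{\left(-5 \right)}\right)^{2} = \left(-114 - 5 \cdot 2 \left(-5\right)^{2}\right)^{2} = \left(-114 - 5 \cdot 2 \cdot 25\right)^{2} = \left(-114 - 250\right)^{2} = \left(-364\right)^{2} = 132496$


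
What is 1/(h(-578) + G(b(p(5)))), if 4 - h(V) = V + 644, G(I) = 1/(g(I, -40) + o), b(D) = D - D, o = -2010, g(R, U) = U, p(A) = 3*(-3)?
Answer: -2050/127101 ≈ -0.016129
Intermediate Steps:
p(A) = -9
b(D) = 0
G(I) = -1/2050 (G(I) = 1/(-40 - 2010) = 1/(-2050) = -1/2050)
h(V) = -640 - V (h(V) = 4 - (V + 644) = 4 - (644 + V) = 4 + (-644 - V) = -640 - V)
1/(h(-578) + G(b(p(5)))) = 1/((-640 - 1*(-578)) - 1/2050) = 1/((-640 + 578) - 1/2050) = 1/(-62 - 1/2050) = 1/(-127101/2050) = -2050/127101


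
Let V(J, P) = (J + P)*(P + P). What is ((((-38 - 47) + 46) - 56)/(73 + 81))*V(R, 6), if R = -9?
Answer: 1710/77 ≈ 22.208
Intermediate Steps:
V(J, P) = 2*P*(J + P) (V(J, P) = (J + P)*(2*P) = 2*P*(J + P))
((((-38 - 47) + 46) - 56)/(73 + 81))*V(R, 6) = ((((-38 - 47) + 46) - 56)/(73 + 81))*(2*6*(-9 + 6)) = (((-85 + 46) - 56)/154)*(2*6*(-3)) = ((-39 - 56)*(1/154))*(-36) = -95*1/154*(-36) = -95/154*(-36) = 1710/77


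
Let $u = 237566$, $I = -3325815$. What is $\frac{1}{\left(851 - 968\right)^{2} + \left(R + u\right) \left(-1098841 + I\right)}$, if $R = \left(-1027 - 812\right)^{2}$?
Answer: $- \frac{1}{16014984857783} \approx -6.2441 \cdot 10^{-14}$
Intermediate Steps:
$R = 3381921$ ($R = \left(-1839\right)^{2} = 3381921$)
$\frac{1}{\left(851 - 968\right)^{2} + \left(R + u\right) \left(-1098841 + I\right)} = \frac{1}{\left(851 - 968\right)^{2} + \left(3381921 + 237566\right) \left(-1098841 - 3325815\right)} = \frac{1}{\left(-117\right)^{2} + 3619487 \left(-4424656\right)} = \frac{1}{13689 - 16014984871472} = \frac{1}{-16014984857783} = - \frac{1}{16014984857783}$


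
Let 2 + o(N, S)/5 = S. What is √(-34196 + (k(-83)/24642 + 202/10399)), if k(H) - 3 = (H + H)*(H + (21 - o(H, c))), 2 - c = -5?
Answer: I*√20249495741150638/769526 ≈ 184.92*I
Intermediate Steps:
c = 7 (c = 2 - 1*(-5) = 2 + 5 = 7)
o(N, S) = -10 + 5*S
k(H) = 3 + 2*H*(-4 + H) (k(H) = 3 + (H + H)*(H + (21 - (-10 + 5*7))) = 3 + (2*H)*(H + (21 - (-10 + 35))) = 3 + (2*H)*(H + (21 - 1*25)) = 3 + (2*H)*(H + (21 - 25)) = 3 + (2*H)*(H - 4) = 3 + (2*H)*(-4 + H) = 3 + 2*H*(-4 + H))
√(-34196 + (k(-83)/24642 + 202/10399)) = √(-34196 + ((3 - 8*(-83) + 2*(-83)²)/24642 + 202/10399)) = √(-34196 + ((3 + 664 + 2*6889)*(1/24642) + 202*(1/10399))) = √(-34196 + ((3 + 664 + 13778)*(1/24642) + 202/10399)) = √(-34196 + (14445*(1/24642) + 202/10399)) = √(-34196 + (1605/2738 + 202/10399)) = √(-34196 + 17243471/28472462) = √(-973627067081/28472462) = I*√20249495741150638/769526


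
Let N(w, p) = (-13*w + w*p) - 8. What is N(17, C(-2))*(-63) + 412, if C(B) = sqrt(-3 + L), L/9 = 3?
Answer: 14839 - 2142*sqrt(6) ≈ 9592.2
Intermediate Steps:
L = 27 (L = 9*3 = 27)
C(B) = 2*sqrt(6) (C(B) = sqrt(-3 + 27) = sqrt(24) = 2*sqrt(6))
N(w, p) = -8 - 13*w + p*w (N(w, p) = (-13*w + p*w) - 8 = -8 - 13*w + p*w)
N(17, C(-2))*(-63) + 412 = (-8 - 13*17 + (2*sqrt(6))*17)*(-63) + 412 = (-8 - 221 + 34*sqrt(6))*(-63) + 412 = (-229 + 34*sqrt(6))*(-63) + 412 = (14427 - 2142*sqrt(6)) + 412 = 14839 - 2142*sqrt(6)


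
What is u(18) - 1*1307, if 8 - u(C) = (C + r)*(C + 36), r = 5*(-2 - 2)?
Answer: -1191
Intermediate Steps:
r = -20 (r = 5*(-4) = -20)
u(C) = 8 - (-20 + C)*(36 + C) (u(C) = 8 - (C - 20)*(C + 36) = 8 - (-20 + C)*(36 + C))
u(18) - 1*1307 = (728 - 1*18² - 16*18) - 1*1307 = (728 - 1*324 - 288) - 1307 = (728 - 324 - 288) - 1307 = 116 - 1307 = -1191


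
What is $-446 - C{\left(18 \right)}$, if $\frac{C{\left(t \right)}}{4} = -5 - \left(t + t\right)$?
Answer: $-282$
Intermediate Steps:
$C{\left(t \right)} = -20 - 8 t$ ($C{\left(t \right)} = 4 \left(-5 - \left(t + t\right)\right) = 4 \left(-5 - 2 t\right) = -20 - 8 t$)
$-446 - C{\left(18 \right)} = -446 - \left(-20 - 144\right) = -446 - -164 = -446 + 164 = -282$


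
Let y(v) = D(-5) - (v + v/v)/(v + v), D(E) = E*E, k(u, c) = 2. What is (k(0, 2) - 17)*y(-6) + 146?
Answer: -891/4 ≈ -222.75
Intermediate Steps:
D(E) = E**2
y(v) = 25 - (1 + v)/(2*v) (y(v) = (-5)**2 - (v + v/v)/(v + v) = 25 - (v + 1)/(2*v) = 25 - (1 + v)*1/(2*v) = 25 - (1 + v)/(2*v))
(k(0, 2) - 17)*y(-6) + 146 = (2 - 17)*((1/2)*(-1 + 49*(-6))/(-6)) + 146 = -15*(-1)*(-1 - 294)/(2*6) + 146 = -15*(-1)*(-295)/(2*6) + 146 = -15*295/12 + 146 = -1475/4 + 146 = -891/4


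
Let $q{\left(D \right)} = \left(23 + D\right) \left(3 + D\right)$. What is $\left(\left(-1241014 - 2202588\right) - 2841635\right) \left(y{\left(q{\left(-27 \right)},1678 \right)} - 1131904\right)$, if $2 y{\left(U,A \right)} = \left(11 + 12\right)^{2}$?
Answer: $\frac{14225244912123}{2} \approx 7.1126 \cdot 10^{12}$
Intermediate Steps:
$q{\left(D \right)} = \left(3 + D\right) \left(23 + D\right)$
$y{\left(U,A \right)} = \frac{529}{2}$ ($y{\left(U,A \right)} = \frac{\left(11 + 12\right)^{2}}{2} = \frac{23^{2}}{2} = \frac{1}{2} \cdot 529 = \frac{529}{2}$)
$\left(\left(-1241014 - 2202588\right) - 2841635\right) \left(y{\left(q{\left(-27 \right)},1678 \right)} - 1131904\right) = \left(\left(-1241014 - 2202588\right) - 2841635\right) \left(\frac{529}{2} - 1131904\right) = \left(\left(-1241014 - 2202588\right) - 2841635\right) \left(- \frac{2263279}{2}\right) = \left(-3443602 - 2841635\right) \left(- \frac{2263279}{2}\right) = \left(-6285237\right) \left(- \frac{2263279}{2}\right) = \frac{14225244912123}{2}$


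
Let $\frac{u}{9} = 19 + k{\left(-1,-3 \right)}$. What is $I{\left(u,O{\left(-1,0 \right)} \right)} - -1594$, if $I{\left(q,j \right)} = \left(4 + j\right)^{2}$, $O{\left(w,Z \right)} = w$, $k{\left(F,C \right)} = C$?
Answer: $1603$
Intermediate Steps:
$u = 144$ ($u = 9 \left(19 - 3\right) = 9 \cdot 16 = 144$)
$I{\left(u,O{\left(-1,0 \right)} \right)} - -1594 = \left(4 - 1\right)^{2} - -1594 = 3^{2} + 1594 = 9 + 1594 = 1603$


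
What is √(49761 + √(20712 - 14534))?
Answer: √(49761 + √6178) ≈ 223.25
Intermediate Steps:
√(49761 + √(20712 - 14534)) = √(49761 + √6178)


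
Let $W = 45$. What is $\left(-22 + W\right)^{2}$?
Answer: $529$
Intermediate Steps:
$\left(-22 + W\right)^{2} = \left(-22 + 45\right)^{2} = 23^{2} = 529$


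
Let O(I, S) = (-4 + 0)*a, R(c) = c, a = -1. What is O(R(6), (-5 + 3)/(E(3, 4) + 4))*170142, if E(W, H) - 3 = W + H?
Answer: 680568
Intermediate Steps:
E(W, H) = 3 + H + W (E(W, H) = 3 + (W + H) = 3 + (H + W) = 3 + H + W)
O(I, S) = 4 (O(I, S) = (-4 + 0)*(-1) = -4*(-1) = 4)
O(R(6), (-5 + 3)/(E(3, 4) + 4))*170142 = 4*170142 = 680568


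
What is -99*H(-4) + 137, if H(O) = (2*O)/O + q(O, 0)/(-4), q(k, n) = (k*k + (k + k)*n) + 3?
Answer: 1637/4 ≈ 409.25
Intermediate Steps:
q(k, n) = 3 + k² + 2*k*n (q(k, n) = (k² + (2*k)*n) + 3 = (k² + 2*k*n) + 3 = 3 + k² + 2*k*n)
H(O) = 5/4 - O²/4 (H(O) = (2*O)/O + (3 + O² + 2*O*0)/(-4) = 2 + (3 + O² + 0)*(-¼) = 2 + (3 + O²)*(-¼) = 2 + (-¾ - O²/4) = 5/4 - O²/4)
-99*H(-4) + 137 = -99*(5/4 - ¼*(-4)²) + 137 = -99*(5/4 - ¼*16) + 137 = -99*(5/4 - 4) + 137 = -99*(-11/4) + 137 = 1089/4 + 137 = 1637/4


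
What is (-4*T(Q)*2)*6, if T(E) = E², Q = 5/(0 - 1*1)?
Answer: -1200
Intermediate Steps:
Q = -5 (Q = 5/(0 - 1) = 5/(-1) = 5*(-1) = -5)
(-4*T(Q)*2)*6 = (-4*(-5)²*2)*6 = (-4*25*2)*6 = -100*2*6 = -200*6 = -1200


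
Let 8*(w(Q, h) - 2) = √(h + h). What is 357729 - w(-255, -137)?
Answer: 357727 - I*√274/8 ≈ 3.5773e+5 - 2.0691*I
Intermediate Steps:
w(Q, h) = 2 + √2*√h/8 (w(Q, h) = 2 + √(h + h)/8 = 2 + √(2*h)/8 = 2 + (√2*√h)/8 = 2 + √2*√h/8)
357729 - w(-255, -137) = 357729 - (2 + √2*√(-137)/8) = 357729 - (2 + √2*(I*√137)/8) = 357729 - (2 + I*√274/8) = 357729 + (-2 - I*√274/8) = 357727 - I*√274/8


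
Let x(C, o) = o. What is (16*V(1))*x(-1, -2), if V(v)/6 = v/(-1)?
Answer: 192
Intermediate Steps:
V(v) = -6*v (V(v) = 6*(v/(-1)) = 6*(v*(-1)) = 6*(-v) = -6*v)
(16*V(1))*x(-1, -2) = (16*(-6*1))*(-2) = (16*(-6))*(-2) = -96*(-2) = 192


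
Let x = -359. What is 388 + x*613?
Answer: -219679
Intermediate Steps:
388 + x*613 = 388 - 359*613 = 388 - 220067 = -219679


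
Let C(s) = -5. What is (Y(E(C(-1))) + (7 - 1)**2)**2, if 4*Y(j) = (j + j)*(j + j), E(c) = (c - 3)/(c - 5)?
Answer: 839056/625 ≈ 1342.5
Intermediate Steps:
E(c) = (-3 + c)/(-5 + c)
Y(j) = j**2 (Y(j) = ((j + j)*(j + j))/4 = ((2*j)*(2*j))/4 = (4*j**2)/4 = j**2)
(Y(E(C(-1))) + (7 - 1)**2)**2 = (((-3 - 5)/(-5 - 5))**2 + (7 - 1)**2)**2 = ((-8/(-10))**2 + 6**2)**2 = ((-1/10*(-8))**2 + 36)**2 = ((4/5)**2 + 36)**2 = (16/25 + 36)**2 = (916/25)**2 = 839056/625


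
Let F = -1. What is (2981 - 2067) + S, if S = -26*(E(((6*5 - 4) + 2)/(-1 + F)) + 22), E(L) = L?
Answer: 706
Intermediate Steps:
S = -208 (S = -26*(((6*5 - 4) + 2)/(-1 - 1) + 22) = -26*(((30 - 4) + 2)/(-2) + 22) = -26*((26 + 2)*(-½) + 22) = -26*(28*(-½) + 22) = -26*(-14 + 22) = -26*8 = -208)
(2981 - 2067) + S = (2981 - 2067) - 208 = 914 - 208 = 706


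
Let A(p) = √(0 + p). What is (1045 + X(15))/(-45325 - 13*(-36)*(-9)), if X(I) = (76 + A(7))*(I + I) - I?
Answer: -3310/49537 - 30*√7/49537 ≈ -0.068421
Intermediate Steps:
A(p) = √p
X(I) = -I + 2*I*(76 + √7) (X(I) = (76 + √7)*(I + I) - I = (76 + √7)*(2*I) - I = 2*I*(76 + √7) - I = -I + 2*I*(76 + √7))
(1045 + X(15))/(-45325 - 13*(-36)*(-9)) = (1045 + 15*(151 + 2*√7))/(-45325 - 13*(-36)*(-9)) = (1045 + (2265 + 30*√7))/(-45325 + 468*(-9)) = (3310 + 30*√7)/(-45325 - 4212) = (3310 + 30*√7)/(-49537) = (3310 + 30*√7)*(-1/49537) = -3310/49537 - 30*√7/49537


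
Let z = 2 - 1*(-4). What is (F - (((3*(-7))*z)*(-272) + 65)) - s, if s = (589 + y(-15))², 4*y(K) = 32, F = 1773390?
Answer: 1382644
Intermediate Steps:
y(K) = 8 (y(K) = (¼)*32 = 8)
z = 6 (z = 2 + 4 = 6)
s = 356409 (s = (589 + 8)² = 597² = 356409)
(F - (((3*(-7))*z)*(-272) + 65)) - s = (1773390 - (((3*(-7))*6)*(-272) + 65)) - 1*356409 = (1773390 - (-21*6*(-272) + 65)) - 356409 = (1773390 - (-126*(-272) + 65)) - 356409 = (1773390 - (34272 + 65)) - 356409 = (1773390 - 1*34337) - 356409 = (1773390 - 34337) - 356409 = 1739053 - 356409 = 1382644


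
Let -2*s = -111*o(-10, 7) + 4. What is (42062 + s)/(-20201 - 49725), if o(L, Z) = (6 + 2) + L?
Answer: -41949/69926 ≈ -0.59991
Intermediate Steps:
o(L, Z) = 8 + L
s = -113 (s = -(-111*(8 - 10) + 4)/2 = -(-111*(-2) + 4)/2 = -(222 + 4)/2 = -1/2*226 = -113)
(42062 + s)/(-20201 - 49725) = (42062 - 113)/(-20201 - 49725) = 41949/(-69926) = 41949*(-1/69926) = -41949/69926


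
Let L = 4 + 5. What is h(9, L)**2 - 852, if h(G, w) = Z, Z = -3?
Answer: -843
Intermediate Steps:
L = 9
h(G, w) = -3
h(9, L)**2 - 852 = (-3)**2 - 852 = 9 - 852 = -843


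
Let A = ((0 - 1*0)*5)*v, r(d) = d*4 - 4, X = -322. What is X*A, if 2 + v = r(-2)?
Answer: 0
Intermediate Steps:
r(d) = -4 + 4*d (r(d) = 4*d - 4 = -4 + 4*d)
v = -14 (v = -2 + (-4 + 4*(-2)) = -2 + (-4 - 8) = -2 - 12 = -14)
A = 0 (A = ((0 - 1*0)*5)*(-14) = ((0 + 0)*5)*(-14) = (0*5)*(-14) = 0*(-14) = 0)
X*A = -322*0 = 0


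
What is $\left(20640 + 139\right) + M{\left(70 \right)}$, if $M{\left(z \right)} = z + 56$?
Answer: $20905$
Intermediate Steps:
$M{\left(z \right)} = 56 + z$
$\left(20640 + 139\right) + M{\left(70 \right)} = \left(20640 + 139\right) + \left(56 + 70\right) = 20779 + 126 = 20905$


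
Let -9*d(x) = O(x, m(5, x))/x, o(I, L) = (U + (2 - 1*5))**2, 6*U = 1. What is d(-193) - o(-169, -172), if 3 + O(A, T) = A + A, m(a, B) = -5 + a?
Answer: -19111/2316 ≈ -8.2517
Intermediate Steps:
U = 1/6 (U = (1/6)*1 = 1/6 ≈ 0.16667)
O(A, T) = -3 + 2*A (O(A, T) = -3 + (A + A) = -3 + 2*A)
o(I, L) = 289/36 (o(I, L) = (1/6 + (2 - 1*5))**2 = (1/6 + (2 - 5))**2 = (1/6 - 3)**2 = (-17/6)**2 = 289/36)
d(x) = -(-3 + 2*x)/(9*x)
d(-193) - o(-169, -172) = (1/9)*(3 - 2*(-193))/(-193) - 1*289/36 = (1/9)*(-1/193)*(3 + 386) - 289/36 = (1/9)*(-1/193)*389 - 289/36 = -389/1737 - 289/36 = -19111/2316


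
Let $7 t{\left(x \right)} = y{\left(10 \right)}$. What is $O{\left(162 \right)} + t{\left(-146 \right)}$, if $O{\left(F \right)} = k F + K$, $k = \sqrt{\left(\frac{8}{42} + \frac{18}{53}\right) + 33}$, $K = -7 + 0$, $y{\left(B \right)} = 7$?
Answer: $-6 + \frac{54 \sqrt{41536047}}{371} \approx 932.06$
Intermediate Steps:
$K = -7$
$t{\left(x \right)} = 1$ ($t{\left(x \right)} = \frac{1}{7} \cdot 7 = 1$)
$k = \frac{\sqrt{41536047}}{1113}$ ($k = \sqrt{\left(8 \cdot \frac{1}{42} + 18 \cdot \frac{1}{53}\right) + 33} = \sqrt{\left(\frac{4}{21} + \frac{18}{53}\right) + 33} = \sqrt{\frac{590}{1113} + 33} = \sqrt{\frac{37319}{1113}} = \frac{\sqrt{41536047}}{1113} \approx 5.7905$)
$O{\left(F \right)} = -7 + \frac{F \sqrt{41536047}}{1113}$ ($O{\left(F \right)} = \frac{\sqrt{41536047}}{1113} F - 7 = \frac{F \sqrt{41536047}}{1113} - 7 = -7 + \frac{F \sqrt{41536047}}{1113}$)
$O{\left(162 \right)} + t{\left(-146 \right)} = \left(-7 + \frac{1}{1113} \cdot 162 \sqrt{41536047}\right) + 1 = \left(-7 + \frac{54 \sqrt{41536047}}{371}\right) + 1 = -6 + \frac{54 \sqrt{41536047}}{371}$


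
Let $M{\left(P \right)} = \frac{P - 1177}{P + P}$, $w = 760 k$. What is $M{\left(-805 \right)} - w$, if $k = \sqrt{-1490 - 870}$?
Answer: $\frac{991}{805} - 1520 i \sqrt{590} \approx 1.2311 - 36921.0 i$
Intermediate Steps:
$k = 2 i \sqrt{590}$ ($k = \sqrt{-2360} = 2 i \sqrt{590} \approx 48.58 i$)
$w = 1520 i \sqrt{590}$ ($w = 760 \cdot 2 i \sqrt{590} = 1520 i \sqrt{590} \approx 36921.0 i$)
$M{\left(P \right)} = \frac{-1177 + P}{2 P}$
$M{\left(-805 \right)} - w = \frac{-1177 - 805}{2 \left(-805\right)} - 1520 i \sqrt{590} = \frac{1}{2} \left(- \frac{1}{805}\right) \left(-1982\right) - 1520 i \sqrt{590} = \frac{991}{805} - 1520 i \sqrt{590}$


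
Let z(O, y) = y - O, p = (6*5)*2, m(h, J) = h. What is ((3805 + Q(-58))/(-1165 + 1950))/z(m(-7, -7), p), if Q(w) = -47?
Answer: 3758/52595 ≈ 0.071452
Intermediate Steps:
p = 60 (p = 30*2 = 60)
((3805 + Q(-58))/(-1165 + 1950))/z(m(-7, -7), p) = ((3805 - 47)/(-1165 + 1950))/(60 - 1*(-7)) = (3758/785)/(60 + 7) = (3758*(1/785))/67 = (3758/785)*(1/67) = 3758/52595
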